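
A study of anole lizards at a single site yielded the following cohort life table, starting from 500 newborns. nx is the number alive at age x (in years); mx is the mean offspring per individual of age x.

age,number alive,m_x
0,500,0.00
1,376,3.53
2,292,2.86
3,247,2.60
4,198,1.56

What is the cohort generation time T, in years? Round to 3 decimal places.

1.978

lx = nx/n0 = nx/500: 1, 0.752, 0.584, 0.494, 0.396
lx·mx: 0, 2.65456, 1.67024, 1.2844, 0.61776 → R0 = 6.22696
x·lx·mx: 0, 2.65456, 3.34048, 3.8532, 2.47104 → Σ = 12.31928
T = 12.31928 / 6.22696 = 1.978378… → 1.978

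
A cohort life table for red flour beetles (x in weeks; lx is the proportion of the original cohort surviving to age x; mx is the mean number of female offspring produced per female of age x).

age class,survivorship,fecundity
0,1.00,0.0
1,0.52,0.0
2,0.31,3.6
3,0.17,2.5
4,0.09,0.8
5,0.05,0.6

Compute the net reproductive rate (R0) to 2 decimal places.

1.64

lx·mx by age: 0, 0, 1.116, 0.425, 0.072, 0.03
R0 = Σ lx·mx = 1.643 → 1.64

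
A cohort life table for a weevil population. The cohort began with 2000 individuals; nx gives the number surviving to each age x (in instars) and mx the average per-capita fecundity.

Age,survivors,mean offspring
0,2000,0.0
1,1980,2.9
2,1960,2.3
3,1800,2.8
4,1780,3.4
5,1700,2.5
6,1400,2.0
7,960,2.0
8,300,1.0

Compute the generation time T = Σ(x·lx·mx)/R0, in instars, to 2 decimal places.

lx = nx/n0 = nx/2000: 1, 0.99, 0.98, 0.9, 0.89, 0.85, 0.7, 0.48, 0.15
lx·mx: 0, 2.871, 2.254, 2.52, 3.026, 2.125, 1.4, 0.96, 0.15 → R0 = 15.306
x·lx·mx: 0, 2.871, 4.508, 7.56, 12.104, 10.625, 8.4, 6.72, 1.2 → Σ = 53.988
T = 53.988 / 15.306 = 3.527244… → 3.53

3.53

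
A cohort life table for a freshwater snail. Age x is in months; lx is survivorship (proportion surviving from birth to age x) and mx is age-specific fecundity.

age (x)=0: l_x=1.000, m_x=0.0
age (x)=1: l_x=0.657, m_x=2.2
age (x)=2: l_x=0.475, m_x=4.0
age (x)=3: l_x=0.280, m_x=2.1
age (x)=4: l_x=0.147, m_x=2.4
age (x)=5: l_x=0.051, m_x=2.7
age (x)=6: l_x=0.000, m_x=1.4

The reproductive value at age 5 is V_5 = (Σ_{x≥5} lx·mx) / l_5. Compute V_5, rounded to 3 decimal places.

lx·mx for x ≥ 5: 0.1377, 0 → sum = 0.1377
V_5 = 0.1377 / l_5 = 0.1377 / 0.051 = 2.7 → 2.700

2.700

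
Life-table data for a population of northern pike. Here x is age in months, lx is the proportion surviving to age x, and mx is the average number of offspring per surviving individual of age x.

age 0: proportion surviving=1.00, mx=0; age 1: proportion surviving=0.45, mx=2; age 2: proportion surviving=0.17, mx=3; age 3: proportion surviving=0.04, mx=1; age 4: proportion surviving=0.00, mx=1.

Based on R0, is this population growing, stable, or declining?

growing

R0 = Σ lx·mx = 0 + 0.9 + 0.51 + 0.04 + 0 = 1.45
R0 > 1, so the population is growing.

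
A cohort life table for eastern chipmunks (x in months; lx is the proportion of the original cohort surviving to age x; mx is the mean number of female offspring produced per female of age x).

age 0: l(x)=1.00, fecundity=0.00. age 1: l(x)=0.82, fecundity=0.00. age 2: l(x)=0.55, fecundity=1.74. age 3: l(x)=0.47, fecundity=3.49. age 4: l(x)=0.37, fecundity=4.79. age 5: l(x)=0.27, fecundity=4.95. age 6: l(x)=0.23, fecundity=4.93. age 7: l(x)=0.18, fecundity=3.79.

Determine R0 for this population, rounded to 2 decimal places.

7.52

lx·mx by age: 0, 0, 0.957, 1.6403, 1.7723, 1.3365, 1.1339, 0.6822
R0 = Σ lx·mx = 7.5222 → 7.52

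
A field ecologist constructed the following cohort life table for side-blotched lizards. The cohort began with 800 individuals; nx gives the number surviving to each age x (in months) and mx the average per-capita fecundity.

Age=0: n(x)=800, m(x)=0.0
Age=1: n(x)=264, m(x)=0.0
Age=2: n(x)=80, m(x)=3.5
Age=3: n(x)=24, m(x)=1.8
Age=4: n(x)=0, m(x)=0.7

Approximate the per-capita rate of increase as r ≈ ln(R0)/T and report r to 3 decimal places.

lx = nx/n0 = nx/800: 1, 0.33, 0.1, 0.03, 0
R0 = Σ lx·mx = 0 + 0 + 0.35 + 0.054 + 0 = 0.404
Σ x·lx·mx = 0.862; T = 0.862/0.404 = 2.13366…
r ≈ ln(R0)/T = ln(0.404)/2.13366… = -0.42478… → -0.425

-0.425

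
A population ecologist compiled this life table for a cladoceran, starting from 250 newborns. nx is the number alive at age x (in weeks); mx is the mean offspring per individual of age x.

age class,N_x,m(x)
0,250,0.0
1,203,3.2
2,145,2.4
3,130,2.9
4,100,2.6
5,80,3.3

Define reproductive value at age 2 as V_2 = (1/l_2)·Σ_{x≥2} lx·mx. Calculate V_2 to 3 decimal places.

8.614

lx = nx/n0 = nx/250: 1, 0.812, 0.58, 0.52, 0.4, 0.32
lx·mx for x ≥ 2: 1.392, 1.508, 1.04, 1.056 → sum = 4.996
V_2 = 4.996 / l_2 = 4.996 / 0.58 = 8.613793… → 8.614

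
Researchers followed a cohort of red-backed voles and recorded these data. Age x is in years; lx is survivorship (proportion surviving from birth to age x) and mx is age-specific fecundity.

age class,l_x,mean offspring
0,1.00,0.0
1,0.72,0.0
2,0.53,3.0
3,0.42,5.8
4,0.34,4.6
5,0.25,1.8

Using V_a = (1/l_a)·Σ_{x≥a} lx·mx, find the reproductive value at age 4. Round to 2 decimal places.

5.92

lx·mx for x ≥ 4: 1.564, 0.45 → sum = 2.014
V_4 = 2.014 / l_4 = 2.014 / 0.34 = 5.923529… → 5.92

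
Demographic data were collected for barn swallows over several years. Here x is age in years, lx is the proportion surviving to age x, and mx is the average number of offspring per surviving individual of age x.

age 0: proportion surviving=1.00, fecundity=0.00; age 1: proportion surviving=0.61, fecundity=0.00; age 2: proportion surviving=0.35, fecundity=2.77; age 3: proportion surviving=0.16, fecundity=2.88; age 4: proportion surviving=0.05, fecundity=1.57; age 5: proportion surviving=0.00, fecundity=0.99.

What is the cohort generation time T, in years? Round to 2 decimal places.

lx·mx: 0, 0, 0.9695, 0.4608, 0.0785, 0 → R0 = 1.5088
x·lx·mx: 0, 0, 1.939, 1.3824, 0.314, 0 → Σ = 3.6354
T = 3.6354 / 1.5088 = 2.409464… → 2.41

2.41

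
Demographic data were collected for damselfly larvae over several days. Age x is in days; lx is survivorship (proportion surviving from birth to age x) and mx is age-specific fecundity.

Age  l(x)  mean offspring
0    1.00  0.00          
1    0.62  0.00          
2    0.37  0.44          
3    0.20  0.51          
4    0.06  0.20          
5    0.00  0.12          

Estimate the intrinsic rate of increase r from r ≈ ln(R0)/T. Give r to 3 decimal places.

-0.523

R0 = Σ lx·mx = 0 + 0 + 0.1628 + 0.102 + 0.012 + 0 = 0.2768
Σ x·lx·mx = 0.6796; T = 0.6796/0.2768 = 2.4552…
r ≈ ln(R0)/T = ln(0.2768)/2.4552… = -0.52316… → -0.523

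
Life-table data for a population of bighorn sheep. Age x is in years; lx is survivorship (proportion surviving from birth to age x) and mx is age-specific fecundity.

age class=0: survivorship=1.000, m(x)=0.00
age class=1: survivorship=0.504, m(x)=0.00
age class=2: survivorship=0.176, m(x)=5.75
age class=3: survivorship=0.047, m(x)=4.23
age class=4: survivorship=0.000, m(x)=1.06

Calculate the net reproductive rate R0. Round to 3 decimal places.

1.211

lx·mx by age: 0, 0, 1.012, 0.19881, 0
R0 = Σ lx·mx = 1.21081 → 1.211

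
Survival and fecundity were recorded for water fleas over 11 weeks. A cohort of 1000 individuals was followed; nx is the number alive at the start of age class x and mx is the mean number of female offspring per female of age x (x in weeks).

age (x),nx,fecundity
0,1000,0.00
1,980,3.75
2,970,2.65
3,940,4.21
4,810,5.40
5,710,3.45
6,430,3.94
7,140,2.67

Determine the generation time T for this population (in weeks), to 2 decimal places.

3.31

lx = nx/n0 = nx/1000: 1, 0.98, 0.97, 0.94, 0.81, 0.71, 0.43, 0.14
lx·mx: 0, 3.675, 2.5705, 3.9574, 4.374, 2.4495, 1.6942, 0.3738 → R0 = 19.0944
x·lx·mx: 0, 3.675, 5.141, 11.8722, 17.496, 12.2475, 10.1652, 2.6166 → Σ = 63.2135
T = 63.2135 / 19.0944 = 3.310578… → 3.31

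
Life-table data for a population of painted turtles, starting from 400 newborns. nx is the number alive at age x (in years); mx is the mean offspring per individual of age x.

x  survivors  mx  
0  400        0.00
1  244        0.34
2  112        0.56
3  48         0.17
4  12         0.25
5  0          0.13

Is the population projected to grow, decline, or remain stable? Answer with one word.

declining

lx = nx/n0 = nx/400: 1, 0.61, 0.28, 0.12, 0.03, 0
R0 = Σ lx·mx = 0 + 0.2074 + 0.1568 + 0.0204 + 0.0075 + 0 = 0.3921
R0 < 1, so the population is declining.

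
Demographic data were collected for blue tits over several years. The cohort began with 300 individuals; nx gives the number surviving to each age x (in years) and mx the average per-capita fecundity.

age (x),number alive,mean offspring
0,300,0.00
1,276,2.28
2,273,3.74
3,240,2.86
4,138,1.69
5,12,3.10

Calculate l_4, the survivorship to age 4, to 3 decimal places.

l_4 = n_4/n_0 = 138/300 = 0.46 → 0.460

0.460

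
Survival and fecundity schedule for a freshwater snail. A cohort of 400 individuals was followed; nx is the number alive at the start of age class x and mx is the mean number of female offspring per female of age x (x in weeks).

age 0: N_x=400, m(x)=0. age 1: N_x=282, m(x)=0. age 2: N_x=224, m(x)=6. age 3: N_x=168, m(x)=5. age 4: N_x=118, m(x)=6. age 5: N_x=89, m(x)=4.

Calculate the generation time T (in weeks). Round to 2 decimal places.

lx = nx/n0 = nx/400: 1, 0.705, 0.56, 0.42, 0.295, 0.2225
lx·mx: 0, 0, 3.36, 2.1, 1.77, 0.89 → R0 = 8.12
x·lx·mx: 0, 0, 6.72, 6.3, 7.08, 4.45 → Σ = 24.55
T = 24.55 / 8.12 = 3.023399… → 3.02

3.02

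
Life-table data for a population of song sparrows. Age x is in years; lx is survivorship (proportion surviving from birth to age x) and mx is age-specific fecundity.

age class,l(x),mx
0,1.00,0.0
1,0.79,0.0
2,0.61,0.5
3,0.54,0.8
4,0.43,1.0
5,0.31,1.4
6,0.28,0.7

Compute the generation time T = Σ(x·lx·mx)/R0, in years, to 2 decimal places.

3.88

lx·mx: 0, 0, 0.305, 0.432, 0.43, 0.434, 0.196 → R0 = 1.797
x·lx·mx: 0, 0, 0.61, 1.296, 1.72, 2.17, 1.176 → Σ = 6.972
T = 6.972 / 1.797 = 3.8798… → 3.88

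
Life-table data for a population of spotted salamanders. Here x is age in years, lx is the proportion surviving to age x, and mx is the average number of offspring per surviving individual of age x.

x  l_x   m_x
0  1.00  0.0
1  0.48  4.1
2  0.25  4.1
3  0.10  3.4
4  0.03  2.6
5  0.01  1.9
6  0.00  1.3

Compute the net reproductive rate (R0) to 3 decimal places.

lx·mx by age: 0, 1.968, 1.025, 0.34, 0.078, 0.019, 0
R0 = Σ lx·mx = 3.43 → 3.430

3.430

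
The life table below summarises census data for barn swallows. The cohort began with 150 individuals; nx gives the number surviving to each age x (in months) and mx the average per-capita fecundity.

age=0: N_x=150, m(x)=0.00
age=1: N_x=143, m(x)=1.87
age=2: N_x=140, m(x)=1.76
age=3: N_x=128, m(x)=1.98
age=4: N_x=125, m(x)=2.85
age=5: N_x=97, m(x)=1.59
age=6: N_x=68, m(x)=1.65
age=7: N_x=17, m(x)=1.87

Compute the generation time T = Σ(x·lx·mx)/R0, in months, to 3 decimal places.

lx = nx/n0 = nx/150: 1, 0.95333…, 0.93333…, 0.85333…, 0.83333…, 0.64667…, 0.45333…, 0.11333…
lx·mx: 0, 1.782733…, 1.642667…, 1.6896…, 2.375…, 1.0282…, 0.748…, 0.211933… → R0 = 9.478133…
x·lx·mx: 0, 1.782733…, 3.285333…, 5.0688…, 9.5…, 5.141…, 4.488…, 1.483533… → Σ = 30.7494…
T = 30.7494… / 9.478133… = 3.244246… → 3.244

3.244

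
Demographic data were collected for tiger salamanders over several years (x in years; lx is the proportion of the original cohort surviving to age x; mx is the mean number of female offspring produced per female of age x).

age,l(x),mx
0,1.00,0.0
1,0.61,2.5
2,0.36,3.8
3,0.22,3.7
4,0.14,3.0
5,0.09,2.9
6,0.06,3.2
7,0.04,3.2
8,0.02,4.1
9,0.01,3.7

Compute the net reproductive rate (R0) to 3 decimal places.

lx·mx by age: 0, 1.525, 1.368, 0.814, 0.42, 0.261, 0.192, 0.128, 0.082, 0.037
R0 = Σ lx·mx = 4.827 → 4.827

4.827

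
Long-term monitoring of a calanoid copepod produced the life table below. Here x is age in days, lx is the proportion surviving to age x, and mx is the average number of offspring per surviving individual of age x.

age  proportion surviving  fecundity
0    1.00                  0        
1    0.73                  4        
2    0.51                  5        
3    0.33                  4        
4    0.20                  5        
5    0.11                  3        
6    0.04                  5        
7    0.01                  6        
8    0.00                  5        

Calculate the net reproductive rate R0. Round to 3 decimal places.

8.380

lx·mx by age: 0, 2.92, 2.55, 1.32, 1, 0.33, 0.2, 0.06, 0
R0 = Σ lx·mx = 8.38 → 8.380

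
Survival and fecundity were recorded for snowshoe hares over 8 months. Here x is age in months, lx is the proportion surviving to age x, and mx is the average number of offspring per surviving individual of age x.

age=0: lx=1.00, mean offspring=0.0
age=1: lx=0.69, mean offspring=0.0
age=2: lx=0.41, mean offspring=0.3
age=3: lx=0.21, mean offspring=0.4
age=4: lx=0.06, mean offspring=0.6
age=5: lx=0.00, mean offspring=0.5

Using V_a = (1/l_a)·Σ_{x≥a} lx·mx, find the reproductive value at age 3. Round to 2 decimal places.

0.57

lx·mx for x ≥ 3: 0.084, 0.036, 0 → sum = 0.12
V_3 = 0.12 / l_3 = 0.12 / 0.21 = 0.571429… → 0.57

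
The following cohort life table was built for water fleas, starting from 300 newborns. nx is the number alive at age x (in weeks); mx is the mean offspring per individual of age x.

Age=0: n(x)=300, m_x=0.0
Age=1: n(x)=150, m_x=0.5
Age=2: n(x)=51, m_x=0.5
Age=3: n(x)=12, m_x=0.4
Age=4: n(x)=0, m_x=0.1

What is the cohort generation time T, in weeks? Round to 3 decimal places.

1.333

lx = nx/n0 = nx/300: 1, 0.5, 0.17, 0.04, 0
lx·mx: 0, 0.25, 0.085, 0.016, 0 → R0 = 0.351
x·lx·mx: 0, 0.25, 0.17, 0.048, 0 → Σ = 0.468
T = 0.468 / 0.351 = 1.333333… → 1.333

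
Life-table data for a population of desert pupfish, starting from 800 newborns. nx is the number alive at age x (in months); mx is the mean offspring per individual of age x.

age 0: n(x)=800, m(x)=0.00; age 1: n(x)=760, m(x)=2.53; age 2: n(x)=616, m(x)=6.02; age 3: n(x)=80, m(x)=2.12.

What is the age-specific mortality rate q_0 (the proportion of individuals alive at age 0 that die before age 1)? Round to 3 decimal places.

0.050

lx = nx/n0 = nx/800: 1, 0.95, 0.77, 0.1
q_0 = (l_0 − l_1) / l_0 = (1 − 0.95) / 1
     = 0.05 / 1 = 0.05 → 0.050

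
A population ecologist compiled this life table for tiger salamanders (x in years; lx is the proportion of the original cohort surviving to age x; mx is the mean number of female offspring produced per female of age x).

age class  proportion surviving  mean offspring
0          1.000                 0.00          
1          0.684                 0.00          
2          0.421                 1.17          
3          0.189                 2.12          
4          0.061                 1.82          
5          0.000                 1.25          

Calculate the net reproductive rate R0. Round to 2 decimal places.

1.00

lx·mx by age: 0, 0, 0.49257, 0.40068, 0.11102, 0
R0 = Σ lx·mx = 1.00427 → 1.00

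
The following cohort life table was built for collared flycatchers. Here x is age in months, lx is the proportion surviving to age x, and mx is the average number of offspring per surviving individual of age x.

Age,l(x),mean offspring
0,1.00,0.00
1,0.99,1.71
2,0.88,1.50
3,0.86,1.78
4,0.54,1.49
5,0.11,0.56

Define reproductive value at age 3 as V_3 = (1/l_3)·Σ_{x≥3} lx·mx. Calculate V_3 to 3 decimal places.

lx·mx for x ≥ 3: 1.5308, 0.8046, 0.0616 → sum = 2.397
V_3 = 2.397 / l_3 = 2.397 / 0.86 = 2.787209… → 2.787

2.787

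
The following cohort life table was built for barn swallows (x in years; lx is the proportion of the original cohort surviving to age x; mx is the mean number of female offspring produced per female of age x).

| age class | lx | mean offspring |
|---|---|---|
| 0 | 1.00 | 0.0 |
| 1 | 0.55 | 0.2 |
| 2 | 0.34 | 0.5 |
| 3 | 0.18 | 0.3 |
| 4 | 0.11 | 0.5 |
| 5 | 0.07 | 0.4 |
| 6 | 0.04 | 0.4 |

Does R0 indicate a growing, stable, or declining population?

declining

R0 = Σ lx·mx = 0 + 0.11 + 0.17 + 0.054 + 0.055 + 0.028 + 0.016 = 0.433
R0 < 1, so the population is declining.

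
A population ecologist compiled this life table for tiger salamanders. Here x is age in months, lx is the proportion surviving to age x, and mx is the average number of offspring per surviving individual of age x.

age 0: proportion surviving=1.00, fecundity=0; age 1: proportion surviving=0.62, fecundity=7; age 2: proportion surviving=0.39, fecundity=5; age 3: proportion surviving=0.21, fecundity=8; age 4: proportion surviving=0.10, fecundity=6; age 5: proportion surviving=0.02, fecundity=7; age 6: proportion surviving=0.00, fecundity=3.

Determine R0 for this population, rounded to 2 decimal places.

8.71

lx·mx by age: 0, 4.34, 1.95, 1.68, 0.6, 0.14, 0
R0 = Σ lx·mx = 8.71 → 8.71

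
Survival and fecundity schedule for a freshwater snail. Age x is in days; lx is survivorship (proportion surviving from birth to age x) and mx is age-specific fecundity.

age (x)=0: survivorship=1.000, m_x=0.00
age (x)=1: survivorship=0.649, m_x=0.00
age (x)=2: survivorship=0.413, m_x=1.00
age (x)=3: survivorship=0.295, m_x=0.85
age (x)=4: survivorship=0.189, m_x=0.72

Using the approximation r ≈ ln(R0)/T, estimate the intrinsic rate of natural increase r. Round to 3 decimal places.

R0 = Σ lx·mx = 0 + 0 + 0.413 + 0.25075 + 0.13608 = 0.79983
Σ x·lx·mx = 2.12257; T = 2.12257/0.79983 = 2.65378…
r ≈ ln(R0)/T = ln(0.79983)/2.65378… = -0.08417… → -0.084

-0.084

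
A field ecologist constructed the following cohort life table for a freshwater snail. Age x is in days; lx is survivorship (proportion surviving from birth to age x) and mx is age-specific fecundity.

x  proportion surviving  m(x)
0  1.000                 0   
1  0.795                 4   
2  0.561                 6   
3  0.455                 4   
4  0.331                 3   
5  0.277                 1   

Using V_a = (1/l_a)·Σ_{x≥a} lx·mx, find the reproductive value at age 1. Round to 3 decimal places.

lx·mx for x ≥ 1: 3.18, 3.366, 1.82, 0.993, 0.277 → sum = 9.636
V_1 = 9.636 / l_1 = 9.636 / 0.795 = 12.120755… → 12.121

12.121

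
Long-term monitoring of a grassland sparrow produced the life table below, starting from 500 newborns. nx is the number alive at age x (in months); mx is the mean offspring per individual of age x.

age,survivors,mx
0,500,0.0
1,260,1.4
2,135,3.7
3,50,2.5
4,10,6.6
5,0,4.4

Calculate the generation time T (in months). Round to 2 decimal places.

1.90

lx = nx/n0 = nx/500: 1, 0.52, 0.27, 0.1, 0.02, 0
lx·mx: 0, 0.728, 0.999, 0.25, 0.132, 0 → R0 = 2.109
x·lx·mx: 0, 0.728, 1.998, 0.75, 0.528, 0 → Σ = 4.004
T = 4.004 / 2.109 = 1.89853… → 1.90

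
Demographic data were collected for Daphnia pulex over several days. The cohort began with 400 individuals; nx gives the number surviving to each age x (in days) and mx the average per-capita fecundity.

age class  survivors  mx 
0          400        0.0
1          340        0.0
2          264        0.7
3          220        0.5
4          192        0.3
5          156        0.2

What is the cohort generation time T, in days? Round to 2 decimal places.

2.83

lx = nx/n0 = nx/400: 1, 0.85, 0.66, 0.55, 0.48, 0.39
lx·mx: 0, 0, 0.462, 0.275, 0.144, 0.078 → R0 = 0.959
x·lx·mx: 0, 0, 0.924, 0.825, 0.576, 0.39 → Σ = 2.715
T = 2.715 / 0.959 = 2.831074… → 2.83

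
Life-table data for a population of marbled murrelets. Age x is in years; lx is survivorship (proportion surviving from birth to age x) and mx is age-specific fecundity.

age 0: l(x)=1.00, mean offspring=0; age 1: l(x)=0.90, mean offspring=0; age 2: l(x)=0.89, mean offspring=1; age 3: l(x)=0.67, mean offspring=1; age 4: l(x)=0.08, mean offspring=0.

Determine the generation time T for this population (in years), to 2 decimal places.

lx·mx: 0, 0, 0.89, 0.67, 0 → R0 = 1.56
x·lx·mx: 0, 0, 1.78, 2.01, 0 → Σ = 3.79
T = 3.79 / 1.56 = 2.429487… → 2.43

2.43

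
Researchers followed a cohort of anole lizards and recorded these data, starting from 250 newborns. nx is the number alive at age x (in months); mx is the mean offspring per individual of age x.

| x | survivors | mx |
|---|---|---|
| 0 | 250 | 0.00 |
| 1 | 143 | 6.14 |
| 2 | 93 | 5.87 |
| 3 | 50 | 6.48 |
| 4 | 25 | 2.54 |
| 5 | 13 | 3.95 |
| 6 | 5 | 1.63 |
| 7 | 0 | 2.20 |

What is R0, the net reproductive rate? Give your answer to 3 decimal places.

lx = nx/n0 = nx/250: 1, 0.572, 0.372, 0.2, 0.1, 0.052, 0.02, 0
lx·mx by age: 0, 3.51208, 2.18364, 1.296, 0.254, 0.2054, 0.0326, 0
R0 = Σ lx·mx = 7.48372 → 7.484

7.484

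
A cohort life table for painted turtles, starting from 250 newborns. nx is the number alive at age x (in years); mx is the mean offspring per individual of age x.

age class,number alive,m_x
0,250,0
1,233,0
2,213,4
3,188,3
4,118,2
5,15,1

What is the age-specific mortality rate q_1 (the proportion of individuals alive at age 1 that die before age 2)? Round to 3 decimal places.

lx = nx/n0 = nx/250: 1, 0.932, 0.852, 0.752, 0.472, 0.06
q_1 = (l_1 − l_2) / l_1 = (0.932 − 0.852) / 0.932
     = 0.08 / 0.932 = 0.085837… → 0.086

0.086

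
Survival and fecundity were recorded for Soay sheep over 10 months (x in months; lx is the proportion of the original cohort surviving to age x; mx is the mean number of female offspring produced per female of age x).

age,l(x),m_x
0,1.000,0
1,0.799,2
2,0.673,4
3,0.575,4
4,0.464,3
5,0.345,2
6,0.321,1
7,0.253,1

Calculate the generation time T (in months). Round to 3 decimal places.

2.877

lx·mx: 0, 1.598, 2.692, 2.3, 1.392, 0.69, 0.321, 0.253 → R0 = 9.246
x·lx·mx: 0, 1.598, 5.384, 6.9, 5.568, 3.45, 1.926, 1.771 → Σ = 26.597
T = 26.597 / 9.246 = 2.876595… → 2.877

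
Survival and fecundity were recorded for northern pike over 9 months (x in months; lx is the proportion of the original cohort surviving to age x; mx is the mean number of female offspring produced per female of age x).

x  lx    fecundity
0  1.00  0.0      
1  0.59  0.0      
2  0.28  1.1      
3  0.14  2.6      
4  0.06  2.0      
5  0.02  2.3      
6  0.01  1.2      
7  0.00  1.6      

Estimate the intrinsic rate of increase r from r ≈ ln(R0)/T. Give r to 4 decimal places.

R0 = Σ lx·mx = 0 + 0 + 0.308 + 0.364 + 0.12 + 0.046 + 0.012 + 0 = 0.85
Σ x·lx·mx = 2.49; T = 2.49/0.85 = 2.92941…
r ≈ ln(R0)/T = ln(0.85)/2.92941… = -0.055478… → -0.0555

-0.0555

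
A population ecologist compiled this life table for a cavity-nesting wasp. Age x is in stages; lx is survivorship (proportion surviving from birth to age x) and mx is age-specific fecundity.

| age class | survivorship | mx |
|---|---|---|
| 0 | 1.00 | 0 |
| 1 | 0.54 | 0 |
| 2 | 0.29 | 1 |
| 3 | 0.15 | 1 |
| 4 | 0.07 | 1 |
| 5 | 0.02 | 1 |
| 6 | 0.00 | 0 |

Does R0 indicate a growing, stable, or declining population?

R0 = Σ lx·mx = 0 + 0 + 0.29 + 0.15 + 0.07 + 0.02 + 0 = 0.53
R0 < 1, so the population is declining.

declining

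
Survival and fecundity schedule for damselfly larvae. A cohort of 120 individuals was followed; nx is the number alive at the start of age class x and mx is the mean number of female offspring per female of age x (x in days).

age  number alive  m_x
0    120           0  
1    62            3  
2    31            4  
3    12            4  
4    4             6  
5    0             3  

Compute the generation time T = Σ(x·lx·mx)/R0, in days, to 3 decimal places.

1.764

lx = nx/n0 = nx/120: 1, 0.51667…, 0.25833…, 0.1, 0.03333…, 0
lx·mx: 0, 1.55…, 1.033333…, 0.4, 0.2…, 0 → R0 = 3.183333…
x·lx·mx: 0, 1.55…, 2.066667…, 1.2, 0.8…, 0 → Σ = 5.616667…
T = 5.616667… / 3.183333… = 1.764398… → 1.764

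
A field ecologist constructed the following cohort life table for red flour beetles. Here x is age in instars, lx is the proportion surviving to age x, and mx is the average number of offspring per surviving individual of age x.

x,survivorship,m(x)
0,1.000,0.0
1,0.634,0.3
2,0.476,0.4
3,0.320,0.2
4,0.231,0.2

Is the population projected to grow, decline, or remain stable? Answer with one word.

declining

R0 = Σ lx·mx = 0 + 0.1902 + 0.1904 + 0.064 + 0.0462 = 0.4908
R0 < 1, so the population is declining.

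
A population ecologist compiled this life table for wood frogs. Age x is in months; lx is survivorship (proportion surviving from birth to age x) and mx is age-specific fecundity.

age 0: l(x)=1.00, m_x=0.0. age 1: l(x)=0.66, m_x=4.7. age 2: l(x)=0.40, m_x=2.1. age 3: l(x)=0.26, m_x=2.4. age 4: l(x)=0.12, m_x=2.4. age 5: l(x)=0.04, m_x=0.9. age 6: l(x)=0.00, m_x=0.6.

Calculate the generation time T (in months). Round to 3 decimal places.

lx·mx: 0, 3.102, 0.84, 0.624, 0.288, 0.036, 0 → R0 = 4.89
x·lx·mx: 0, 3.102, 1.68, 1.872, 1.152, 0.18, 0 → Σ = 7.986
T = 7.986 / 4.89 = 1.633129… → 1.633

1.633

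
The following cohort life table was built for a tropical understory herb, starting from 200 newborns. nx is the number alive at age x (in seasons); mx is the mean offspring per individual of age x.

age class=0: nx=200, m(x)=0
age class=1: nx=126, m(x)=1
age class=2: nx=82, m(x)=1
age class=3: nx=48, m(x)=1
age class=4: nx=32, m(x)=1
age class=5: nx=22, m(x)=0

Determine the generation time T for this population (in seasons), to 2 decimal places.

lx = nx/n0 = nx/200: 1, 0.63, 0.41, 0.24, 0.16, 0.11
lx·mx: 0, 0.63, 0.41, 0.24, 0.16, 0 → R0 = 1.44
x·lx·mx: 0, 0.63, 0.82, 0.72, 0.64, 0 → Σ = 2.81
T = 2.81 / 1.44 = 1.951389… → 1.95

1.95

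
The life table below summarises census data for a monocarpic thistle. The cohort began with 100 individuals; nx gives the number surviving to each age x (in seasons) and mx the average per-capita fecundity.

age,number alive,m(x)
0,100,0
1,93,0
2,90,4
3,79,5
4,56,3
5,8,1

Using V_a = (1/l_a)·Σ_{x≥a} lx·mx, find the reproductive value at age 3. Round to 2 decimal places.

lx = nx/n0 = nx/100: 1, 0.93, 0.9, 0.79, 0.56, 0.08
lx·mx for x ≥ 3: 3.95, 1.68, 0.08 → sum = 5.71
V_3 = 5.71 / l_3 = 5.71 / 0.79 = 7.227848… → 7.23

7.23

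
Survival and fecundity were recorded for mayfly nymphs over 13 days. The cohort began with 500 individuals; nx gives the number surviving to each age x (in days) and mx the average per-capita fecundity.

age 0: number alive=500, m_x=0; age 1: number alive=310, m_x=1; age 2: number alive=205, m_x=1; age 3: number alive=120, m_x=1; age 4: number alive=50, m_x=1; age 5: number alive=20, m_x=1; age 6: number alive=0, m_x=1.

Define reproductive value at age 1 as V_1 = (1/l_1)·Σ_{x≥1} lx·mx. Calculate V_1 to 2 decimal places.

2.27

lx = nx/n0 = nx/500: 1, 0.62, 0.41, 0.24, 0.1, 0.04, 0
lx·mx for x ≥ 1: 0.62, 0.41, 0.24, 0.1, 0.04, 0 → sum = 1.41
V_1 = 1.41 / l_1 = 1.41 / 0.62 = 2.274194… → 2.27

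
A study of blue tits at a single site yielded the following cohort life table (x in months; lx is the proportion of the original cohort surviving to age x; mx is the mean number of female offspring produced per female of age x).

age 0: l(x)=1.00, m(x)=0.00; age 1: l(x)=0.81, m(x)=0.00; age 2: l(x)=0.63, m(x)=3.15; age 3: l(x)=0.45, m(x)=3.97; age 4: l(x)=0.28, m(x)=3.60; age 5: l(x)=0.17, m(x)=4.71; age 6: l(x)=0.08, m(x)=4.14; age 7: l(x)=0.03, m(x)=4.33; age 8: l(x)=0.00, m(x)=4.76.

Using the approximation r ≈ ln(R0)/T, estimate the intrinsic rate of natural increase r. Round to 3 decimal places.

R0 = Σ lx·mx = 0 + 0 + 1.9845 + 1.7865 + 1.008 + 0.8007 + 0.3312 + 0.1299 + 0 = 6.0408
Σ x·lx·mx = 20.2605; T = 20.2605/6.0408 = 3.35394…
r ≈ ln(R0)/T = ln(6.0408)/3.35394… = 0.53625… → 0.536

0.536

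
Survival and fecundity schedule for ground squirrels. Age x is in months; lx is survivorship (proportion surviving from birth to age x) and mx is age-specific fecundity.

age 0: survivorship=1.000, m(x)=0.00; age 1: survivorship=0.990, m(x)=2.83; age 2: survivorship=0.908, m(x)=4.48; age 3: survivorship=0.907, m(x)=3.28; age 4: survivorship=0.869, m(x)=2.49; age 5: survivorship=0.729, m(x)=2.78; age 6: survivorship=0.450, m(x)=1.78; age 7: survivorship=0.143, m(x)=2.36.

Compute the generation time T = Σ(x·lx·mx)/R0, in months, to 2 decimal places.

lx·mx: 0, 2.8017, 4.06784, 2.97496, 2.16381, 2.02662, 0.801, 0.33748 → R0 = 15.17341
x·lx·mx: 0, 2.8017, 8.13568, 8.92488, 8.65524, 10.1331, 4.806, 2.36236 → Σ = 45.81896
T = 45.81896 / 15.17341 = 3.019688… → 3.02

3.02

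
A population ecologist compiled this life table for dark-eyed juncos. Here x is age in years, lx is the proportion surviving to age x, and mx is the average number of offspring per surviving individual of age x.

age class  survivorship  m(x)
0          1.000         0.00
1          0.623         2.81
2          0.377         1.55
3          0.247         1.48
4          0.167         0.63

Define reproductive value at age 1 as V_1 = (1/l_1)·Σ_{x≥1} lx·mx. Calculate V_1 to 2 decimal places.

lx·mx for x ≥ 1: 1.75063, 0.58435, 0.36556, 0.10521 → sum = 2.80575
V_1 = 2.80575 / l_1 = 2.80575 / 0.623 = 4.503612… → 4.50

4.50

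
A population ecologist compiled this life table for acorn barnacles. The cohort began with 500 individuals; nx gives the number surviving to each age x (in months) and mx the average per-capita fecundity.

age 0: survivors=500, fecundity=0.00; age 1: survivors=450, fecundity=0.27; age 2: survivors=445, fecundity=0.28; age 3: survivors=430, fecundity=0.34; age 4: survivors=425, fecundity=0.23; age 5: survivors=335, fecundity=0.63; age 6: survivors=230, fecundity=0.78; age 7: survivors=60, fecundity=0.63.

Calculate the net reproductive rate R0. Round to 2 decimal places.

1.84

lx = nx/n0 = nx/500: 1, 0.9, 0.89, 0.86, 0.85, 0.67, 0.46, 0.12
lx·mx by age: 0, 0.243, 0.2492, 0.2924, 0.1955, 0.4221, 0.3588, 0.0756
R0 = Σ lx·mx = 1.8366 → 1.84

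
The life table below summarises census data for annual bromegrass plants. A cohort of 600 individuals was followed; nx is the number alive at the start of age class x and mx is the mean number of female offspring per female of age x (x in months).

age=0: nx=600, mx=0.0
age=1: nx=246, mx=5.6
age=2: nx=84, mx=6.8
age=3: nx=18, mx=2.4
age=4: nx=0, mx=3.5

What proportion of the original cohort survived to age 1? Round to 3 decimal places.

l_1 = n_1/n_0 = 246/600 = 0.41 → 0.410

0.410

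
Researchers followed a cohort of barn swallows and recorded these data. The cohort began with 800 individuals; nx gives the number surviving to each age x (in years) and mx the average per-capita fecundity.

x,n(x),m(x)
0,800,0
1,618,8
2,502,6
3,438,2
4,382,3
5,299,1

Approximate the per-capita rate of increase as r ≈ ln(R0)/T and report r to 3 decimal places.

1.334

lx = nx/n0 = nx/800: 1, 0.7725, 0.6275, 0.5475, 0.4775, 0.37375
R0 = Σ lx·mx = 0 + 6.18 + 3.765 + 1.095 + 1.4325 + 0.37375 = 12.84625
Σ x·lx·mx = 24.59375; T = 24.59375/12.84625 = 1.91447…
r ≈ ln(R0)/T = ln(12.84625)/1.91447… = 1.33356… → 1.334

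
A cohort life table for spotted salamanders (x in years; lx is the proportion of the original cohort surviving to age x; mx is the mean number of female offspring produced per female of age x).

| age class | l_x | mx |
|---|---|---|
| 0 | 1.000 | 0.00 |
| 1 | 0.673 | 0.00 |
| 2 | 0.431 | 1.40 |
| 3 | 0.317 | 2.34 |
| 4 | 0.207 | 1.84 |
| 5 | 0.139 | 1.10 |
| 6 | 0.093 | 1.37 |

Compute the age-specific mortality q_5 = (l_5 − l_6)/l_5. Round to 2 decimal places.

q_5 = (l_5 − l_6) / l_5 = (0.139 − 0.093) / 0.139
     = 0.046 / 0.139 = 0.330935… → 0.33

0.33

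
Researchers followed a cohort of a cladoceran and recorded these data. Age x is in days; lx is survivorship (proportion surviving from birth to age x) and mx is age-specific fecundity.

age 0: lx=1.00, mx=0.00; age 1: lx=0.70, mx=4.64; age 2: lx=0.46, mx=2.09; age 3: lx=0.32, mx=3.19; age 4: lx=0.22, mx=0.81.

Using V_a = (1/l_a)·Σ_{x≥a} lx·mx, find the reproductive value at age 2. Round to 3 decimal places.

lx·mx for x ≥ 2: 0.9614, 1.0208, 0.1782 → sum = 2.1604
V_2 = 2.1604 / l_2 = 2.1604 / 0.46 = 4.696522… → 4.697

4.697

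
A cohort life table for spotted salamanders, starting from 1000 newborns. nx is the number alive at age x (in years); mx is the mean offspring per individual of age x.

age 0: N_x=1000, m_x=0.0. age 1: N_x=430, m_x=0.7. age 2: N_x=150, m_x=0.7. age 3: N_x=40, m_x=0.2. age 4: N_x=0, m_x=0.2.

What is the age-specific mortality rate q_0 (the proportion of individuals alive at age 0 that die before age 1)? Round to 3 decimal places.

0.570

lx = nx/n0 = nx/1000: 1, 0.43, 0.15, 0.04, 0
q_0 = (l_0 − l_1) / l_0 = (1 − 0.43) / 1
     = 0.57 / 1 = 0.57 → 0.570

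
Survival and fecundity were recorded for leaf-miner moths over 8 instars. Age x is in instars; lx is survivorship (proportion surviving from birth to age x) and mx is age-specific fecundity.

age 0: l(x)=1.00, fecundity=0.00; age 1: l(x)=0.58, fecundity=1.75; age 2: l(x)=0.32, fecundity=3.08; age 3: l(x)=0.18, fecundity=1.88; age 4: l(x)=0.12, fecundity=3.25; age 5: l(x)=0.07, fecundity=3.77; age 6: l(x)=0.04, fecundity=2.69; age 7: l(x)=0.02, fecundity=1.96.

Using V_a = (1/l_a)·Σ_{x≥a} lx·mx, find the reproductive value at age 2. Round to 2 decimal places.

lx·mx for x ≥ 2: 0.9856, 0.3384, 0.39, 0.2639, 0.1076, 0.0392 → sum = 2.1247
V_2 = 2.1247 / l_2 = 2.1247 / 0.32 = 6.639688… → 6.64

6.64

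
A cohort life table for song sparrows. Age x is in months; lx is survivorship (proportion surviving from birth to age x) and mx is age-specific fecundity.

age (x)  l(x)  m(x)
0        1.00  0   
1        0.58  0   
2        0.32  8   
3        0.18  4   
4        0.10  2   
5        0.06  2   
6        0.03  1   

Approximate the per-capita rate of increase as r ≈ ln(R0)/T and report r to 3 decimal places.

0.528

R0 = Σ lx·mx = 0 + 0 + 2.56 + 0.72 + 0.2 + 0.12 + 0.03 = 3.63
Σ x·lx·mx = 8.86; T = 8.86/3.63 = 2.44077…
r ≈ ln(R0)/T = ln(3.63)/2.44077… = 0.52821… → 0.528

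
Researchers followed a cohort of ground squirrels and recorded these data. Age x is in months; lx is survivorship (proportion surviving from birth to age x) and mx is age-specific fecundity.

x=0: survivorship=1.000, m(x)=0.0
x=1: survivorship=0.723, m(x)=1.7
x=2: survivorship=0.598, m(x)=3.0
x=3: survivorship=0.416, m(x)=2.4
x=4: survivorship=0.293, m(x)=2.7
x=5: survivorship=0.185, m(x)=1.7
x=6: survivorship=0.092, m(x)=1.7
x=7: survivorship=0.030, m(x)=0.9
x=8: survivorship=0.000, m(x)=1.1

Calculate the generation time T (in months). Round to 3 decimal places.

2.575

lx·mx: 0, 1.2291, 1.794, 0.9984, 0.7911, 0.3145, 0.1564, 0.027, 0 → R0 = 5.3105
x·lx·mx: 0, 1.2291, 3.588, 2.9952, 3.1644, 1.5725, 0.9384, 0.189, 0 → Σ = 13.6766
T = 13.6766 / 5.3105 = 2.575388… → 2.575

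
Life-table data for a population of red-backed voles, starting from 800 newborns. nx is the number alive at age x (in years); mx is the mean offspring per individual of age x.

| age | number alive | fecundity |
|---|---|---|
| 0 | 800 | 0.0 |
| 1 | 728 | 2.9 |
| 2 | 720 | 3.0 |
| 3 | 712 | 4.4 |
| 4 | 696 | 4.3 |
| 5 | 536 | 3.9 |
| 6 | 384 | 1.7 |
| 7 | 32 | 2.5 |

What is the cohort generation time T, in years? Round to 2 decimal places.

lx = nx/n0 = nx/800: 1, 0.91, 0.9, 0.89, 0.87, 0.67, 0.48, 0.04
lx·mx: 0, 2.639, 2.7, 3.916, 3.741, 2.613, 0.816, 0.1 → R0 = 16.525
x·lx·mx: 0, 2.639, 5.4, 11.748, 14.964, 13.065, 4.896, 0.7 → Σ = 53.412
T = 53.412 / 16.525 = 3.232194… → 3.23

3.23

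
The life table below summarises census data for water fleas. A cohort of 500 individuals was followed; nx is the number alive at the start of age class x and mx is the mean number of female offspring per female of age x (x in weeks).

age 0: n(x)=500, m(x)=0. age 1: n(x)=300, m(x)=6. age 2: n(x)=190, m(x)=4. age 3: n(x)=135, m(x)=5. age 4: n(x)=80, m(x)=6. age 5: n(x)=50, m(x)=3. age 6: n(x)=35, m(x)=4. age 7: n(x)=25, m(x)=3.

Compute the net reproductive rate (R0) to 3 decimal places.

lx = nx/n0 = nx/500: 1, 0.6, 0.38, 0.27, 0.16, 0.1, 0.07, 0.05
lx·mx by age: 0, 3.6, 1.52, 1.35, 0.96, 0.3, 0.28, 0.15
R0 = Σ lx·mx = 8.16 → 8.160

8.160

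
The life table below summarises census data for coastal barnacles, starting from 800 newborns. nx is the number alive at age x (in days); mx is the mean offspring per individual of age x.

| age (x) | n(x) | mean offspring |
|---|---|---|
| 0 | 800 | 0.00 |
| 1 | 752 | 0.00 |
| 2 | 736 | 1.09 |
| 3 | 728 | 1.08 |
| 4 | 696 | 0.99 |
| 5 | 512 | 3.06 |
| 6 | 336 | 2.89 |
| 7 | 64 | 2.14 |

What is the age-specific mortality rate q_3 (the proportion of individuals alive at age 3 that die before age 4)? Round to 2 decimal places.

lx = nx/n0 = nx/800: 1, 0.94, 0.92, 0.91, 0.87, 0.64, 0.42, 0.08
q_3 = (l_3 − l_4) / l_3 = (0.91 − 0.87) / 0.91
     = 0.04 / 0.91 = 0.043956… → 0.04

0.04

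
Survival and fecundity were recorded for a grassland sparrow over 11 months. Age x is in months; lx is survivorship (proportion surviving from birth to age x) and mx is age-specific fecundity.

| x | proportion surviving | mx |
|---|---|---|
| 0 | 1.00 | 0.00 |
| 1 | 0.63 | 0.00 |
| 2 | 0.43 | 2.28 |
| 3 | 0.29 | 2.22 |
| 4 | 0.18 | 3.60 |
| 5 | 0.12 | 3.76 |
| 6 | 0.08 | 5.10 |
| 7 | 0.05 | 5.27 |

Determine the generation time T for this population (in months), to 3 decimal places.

3.839

lx·mx: 0, 0, 0.9804, 0.6438, 0.648, 0.4512, 0.408, 0.2635 → R0 = 3.3949
x·lx·mx: 0, 0, 1.9608, 1.9314, 2.592, 2.256, 2.448, 1.8445 → Σ = 13.0327
T = 13.0327 / 3.3949 = 3.838905… → 3.839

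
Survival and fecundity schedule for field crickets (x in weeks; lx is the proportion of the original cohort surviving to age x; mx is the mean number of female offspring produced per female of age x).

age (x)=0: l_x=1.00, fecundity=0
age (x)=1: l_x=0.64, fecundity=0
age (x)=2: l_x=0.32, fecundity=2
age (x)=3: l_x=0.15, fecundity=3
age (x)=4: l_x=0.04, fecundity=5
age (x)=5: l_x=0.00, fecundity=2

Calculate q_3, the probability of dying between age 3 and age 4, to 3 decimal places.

0.733

q_3 = (l_3 − l_4) / l_3 = (0.15 − 0.04) / 0.15
     = 0.11 / 0.15 = 0.733333… → 0.733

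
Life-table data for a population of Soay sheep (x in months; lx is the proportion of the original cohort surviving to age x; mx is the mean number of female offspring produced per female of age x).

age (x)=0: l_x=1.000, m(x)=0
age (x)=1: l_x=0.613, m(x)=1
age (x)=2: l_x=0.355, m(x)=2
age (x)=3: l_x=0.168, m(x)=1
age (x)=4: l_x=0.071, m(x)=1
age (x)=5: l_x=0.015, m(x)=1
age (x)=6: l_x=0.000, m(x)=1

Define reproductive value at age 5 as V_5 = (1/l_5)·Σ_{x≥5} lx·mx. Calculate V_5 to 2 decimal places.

1.00

lx·mx for x ≥ 5: 0.015, 0 → sum = 0.015
V_5 = 0.015 / l_5 = 0.015 / 0.015 = 1 → 1.00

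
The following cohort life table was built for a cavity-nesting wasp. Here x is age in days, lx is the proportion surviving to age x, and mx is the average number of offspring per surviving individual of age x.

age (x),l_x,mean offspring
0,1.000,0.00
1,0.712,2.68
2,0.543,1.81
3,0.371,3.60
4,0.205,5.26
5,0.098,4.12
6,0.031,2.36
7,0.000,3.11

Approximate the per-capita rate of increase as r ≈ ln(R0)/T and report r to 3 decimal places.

R0 = Σ lx·mx = 0 + 1.90816 + 0.98283 + 1.3356 + 1.0783 + 0.40376 + 0.07316 + 0 = 5.78181
Σ x·lx·mx = 14.65158; T = 14.65158/5.78181 = 2.53408…
r ≈ ln(R0)/T = ln(5.78181)/2.53408… = 0.69245… → 0.692

0.692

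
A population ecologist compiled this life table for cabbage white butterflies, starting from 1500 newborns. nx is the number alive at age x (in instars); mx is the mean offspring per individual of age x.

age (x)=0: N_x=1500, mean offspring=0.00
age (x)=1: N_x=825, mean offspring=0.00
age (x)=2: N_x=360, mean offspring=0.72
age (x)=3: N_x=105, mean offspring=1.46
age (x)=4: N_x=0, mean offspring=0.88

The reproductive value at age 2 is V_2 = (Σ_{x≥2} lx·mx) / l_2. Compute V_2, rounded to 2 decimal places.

1.15

lx = nx/n0 = nx/1500: 1, 0.55, 0.24, 0.07, 0
lx·mx for x ≥ 2: 0.1728, 0.1022, 0 → sum = 0.275
V_2 = 0.275 / l_2 = 0.275 / 0.24 = 1.145833… → 1.15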